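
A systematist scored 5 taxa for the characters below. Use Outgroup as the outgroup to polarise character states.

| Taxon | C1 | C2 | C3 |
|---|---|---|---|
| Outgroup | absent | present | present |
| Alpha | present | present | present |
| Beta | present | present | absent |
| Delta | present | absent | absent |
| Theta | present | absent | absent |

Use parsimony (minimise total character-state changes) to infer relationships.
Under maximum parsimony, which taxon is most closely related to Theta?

Delta

Character polarity is set by the outgroup: the derived state is whichever differs from the outgroup's state, so for C2, C3 the derived state is 'absent', and for the remaining characters it is 'present'.
All ingroup taxa share the derived state 'present' for C1; it defines the ingroup but does not resolve relationships within it.
C2 (derived state 'absent') is shared by Delta and Theta — a synapomorphy uniting that clade.
Only Beta, Delta, and Theta show the derived state 'absent' for C3, supporting them as a clade.
Most parsimonious ingroup topology: (Alpha,(Beta,(Delta,Theta))).
Theta and Delta form a cherry on this tree, so they are sister taxa.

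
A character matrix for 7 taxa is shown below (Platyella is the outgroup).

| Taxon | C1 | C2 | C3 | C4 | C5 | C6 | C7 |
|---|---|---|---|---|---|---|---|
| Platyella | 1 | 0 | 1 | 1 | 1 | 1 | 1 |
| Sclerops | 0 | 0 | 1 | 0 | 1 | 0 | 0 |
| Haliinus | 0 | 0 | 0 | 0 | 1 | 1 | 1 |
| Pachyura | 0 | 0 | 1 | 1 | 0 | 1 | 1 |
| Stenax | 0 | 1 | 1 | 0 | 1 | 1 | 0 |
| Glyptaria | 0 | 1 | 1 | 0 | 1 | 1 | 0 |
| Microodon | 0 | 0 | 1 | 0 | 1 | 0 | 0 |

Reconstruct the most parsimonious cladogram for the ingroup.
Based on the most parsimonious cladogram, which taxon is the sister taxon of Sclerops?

Microodon

Character polarity is set by the outgroup: the derived state is whichever differs from the outgroup's state, so for C1, C3, C4, C5, C6, C7 the derived state is '0', and for the remaining characters it is '1'.
All ingroup taxa share the derived state '0' for C1; it defines the ingroup but does not resolve relationships within it.
C2: derived state '1' in Glyptaria and Stenax only — synapomorphy for {Glyptaria, Stenax}.
C3: derived state '0' in Haliinus only — an autapomorphy, so it tells us nothing about relationships among taxa.
C4: derived state '0' in Glyptaria, Haliinus, Microodon, Sclerops, and Stenax only — synapomorphy for {Glyptaria, Haliinus, Microodon, Sclerops, Stenax}.
C5: derived state '0' in Pachyura only — an autapomorphy, so it tells us nothing about relationships among taxa.
C6: derived state '0' in Microodon and Sclerops only — synapomorphy for {Microodon, Sclerops}.
Only Glyptaria, Microodon, Sclerops, and Stenax show the derived state '0' for C7, supporting them as a clade.
Most parsimonious ingroup topology: ((((Sclerops,Microodon),(Stenax,Glyptaria)),Haliinus),Pachyura).
Sclerops and Microodon form a cherry on this tree, so they are sister taxa.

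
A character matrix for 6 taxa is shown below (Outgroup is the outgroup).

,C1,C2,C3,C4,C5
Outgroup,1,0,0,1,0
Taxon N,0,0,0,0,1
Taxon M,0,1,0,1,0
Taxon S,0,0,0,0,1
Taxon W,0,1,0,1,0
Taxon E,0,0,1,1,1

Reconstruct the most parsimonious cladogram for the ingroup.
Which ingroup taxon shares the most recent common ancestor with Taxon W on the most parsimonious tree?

Character polarity is set by the outgroup: the derived state is whichever differs from the outgroup's state, so for C1, C4 the derived state is '0', and for the remaining characters it is '1'.
C1 (derived state '0') is shared by all ingroup taxa — unites the whole ingroup.
Only Taxon M and Taxon W show the derived state '1' for C2, supporting them as a clade.
C3 (derived state '1') is unique to Taxon E (autapomorphy; uninformative for grouping).
C4 (derived state '0') is shared by Taxon N and Taxon S — a synapomorphy uniting that clade.
C5: derived state '1' in Taxon E, Taxon N, and Taxon S only — synapomorphy for {Taxon E, Taxon N, Taxon S}.
Most parsimonious ingroup topology: ((Taxon M,Taxon W),((Taxon N,Taxon S),Taxon E)).
Taxon W and Taxon M form a cherry on this tree, so they are sister taxa.

Taxon M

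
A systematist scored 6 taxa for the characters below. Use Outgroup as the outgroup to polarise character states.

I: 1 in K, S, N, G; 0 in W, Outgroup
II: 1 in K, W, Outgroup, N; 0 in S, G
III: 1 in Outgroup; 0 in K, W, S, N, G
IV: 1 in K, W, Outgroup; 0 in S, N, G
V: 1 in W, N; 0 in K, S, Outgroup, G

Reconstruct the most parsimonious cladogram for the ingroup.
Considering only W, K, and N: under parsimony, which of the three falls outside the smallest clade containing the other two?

W

Character polarity is set by the outgroup: the derived state is whichever differs from the outgroup's state, so for II, III, IV the derived state is '0', and for the remaining characters it is '1'.
Only G, K, N, and S show the derived state '1' for I, supporting them as a clade.
Only G and S show the derived state '0' for II, supporting them as a clade.
III (derived state '0') is shared by all ingroup taxa — unites the whole ingroup.
IV (derived state '0') is shared by G, N, and S — a synapomorphy uniting that clade.
V groups N and W, which is incompatible with the clades supported by the remaining characters; treating it as convergent (homoplasy) costs fewer steps than any alternative tree.
Most parsimonious ingroup topology: (W,(K,((G,S),N))).
N and K share a more recent common ancestor with each other than either does with W, so W is the least closely related of the three.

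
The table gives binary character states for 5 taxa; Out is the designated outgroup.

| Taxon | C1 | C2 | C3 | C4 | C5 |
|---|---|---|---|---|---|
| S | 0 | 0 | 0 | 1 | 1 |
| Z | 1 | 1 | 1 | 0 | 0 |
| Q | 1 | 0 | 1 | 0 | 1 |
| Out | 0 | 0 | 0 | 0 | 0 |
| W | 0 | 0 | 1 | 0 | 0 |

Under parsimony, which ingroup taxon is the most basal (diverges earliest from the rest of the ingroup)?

The outgroup has state '0' for every character, so '1' is the derived state throughout.
C1 (derived state '1') is shared by Q and Z — a synapomorphy uniting that clade.
C2: derived state '1' in Z only — an autapomorphy, so it tells us nothing about relationships among taxa.
Only Q, W, and Z show the derived state '1' for C3, supporting them as a clade.
C4: derived state '1' in S only — an autapomorphy, so it tells us nothing about relationships among taxa.
C5 groups Q and S, which is incompatible with the clades supported by the remaining characters; treating it as convergent (homoplasy) costs fewer steps than any alternative tree.
Most parsimonious ingroup topology: (((Q,Z),W),S).
S is sister to the clade containing all other ingroup taxa, so it is the earliest-diverging (most basal) ingroup lineage.

S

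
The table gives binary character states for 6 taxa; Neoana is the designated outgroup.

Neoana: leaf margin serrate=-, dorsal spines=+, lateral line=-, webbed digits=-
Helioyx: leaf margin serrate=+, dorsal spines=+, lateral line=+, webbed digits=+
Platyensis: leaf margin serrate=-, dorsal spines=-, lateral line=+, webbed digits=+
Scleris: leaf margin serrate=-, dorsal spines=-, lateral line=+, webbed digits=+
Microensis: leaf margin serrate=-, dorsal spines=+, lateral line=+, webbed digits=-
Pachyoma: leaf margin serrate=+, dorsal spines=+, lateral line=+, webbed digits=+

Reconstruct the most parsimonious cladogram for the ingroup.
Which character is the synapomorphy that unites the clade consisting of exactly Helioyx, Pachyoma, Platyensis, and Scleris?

Character polarity is set by the outgroup: the derived state is whichever differs from the outgroup's state, so for dorsal spines the derived state is '-', and for the remaining characters it is '+'.
leaf margin serrate: derived state '+' in Helioyx and Pachyoma only — synapomorphy for {Helioyx, Pachyoma}.
dorsal spines (derived state '-') is shared by Platyensis and Scleris — a synapomorphy uniting that clade.
lateral line (derived state '+') is shared by all ingroup taxa — unites the whole ingroup.
Only Helioyx, Pachyoma, Platyensis, and Scleris show the derived state '+' for webbed digits, supporting them as a clade.
Most parsimonious ingroup topology: (((Scleris,Platyensis),(Pachyoma,Helioyx)),Microensis).
The clade {Helioyx, Pachyoma, Platyensis, Scleris} is supported by webbed digits: its derived state '+' occurs in exactly those taxa and in no other taxon (including the outgroup).

webbed digits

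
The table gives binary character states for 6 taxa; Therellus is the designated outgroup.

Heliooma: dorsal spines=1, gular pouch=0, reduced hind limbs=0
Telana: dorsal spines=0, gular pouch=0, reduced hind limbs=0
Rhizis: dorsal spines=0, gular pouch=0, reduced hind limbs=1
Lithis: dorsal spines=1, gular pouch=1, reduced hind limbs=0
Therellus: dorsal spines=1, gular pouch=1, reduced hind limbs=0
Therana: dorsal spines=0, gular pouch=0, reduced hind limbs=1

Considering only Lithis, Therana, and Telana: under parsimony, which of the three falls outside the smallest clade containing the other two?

Character polarity is set by the outgroup: the derived state is whichever differs from the outgroup's state, so for dorsal spines, gular pouch the derived state is '0', and for the remaining characters it is '1'.
dorsal spines (derived state '0') is shared by Rhizis, Telana, and Therana — a synapomorphy uniting that clade.
gular pouch: derived state '0' in Heliooma, Rhizis, Telana, and Therana only — synapomorphy for {Heliooma, Rhizis, Telana, Therana}.
Only Rhizis and Therana show the derived state '1' for reduced hind limbs, supporting them as a clade.
Most parsimonious ingroup topology: ((Heliooma,(Telana,(Therana,Rhizis))),Lithis).
Telana and Therana share a more recent common ancestor with each other than either does with Lithis, so Lithis is the least closely related of the three.

Lithis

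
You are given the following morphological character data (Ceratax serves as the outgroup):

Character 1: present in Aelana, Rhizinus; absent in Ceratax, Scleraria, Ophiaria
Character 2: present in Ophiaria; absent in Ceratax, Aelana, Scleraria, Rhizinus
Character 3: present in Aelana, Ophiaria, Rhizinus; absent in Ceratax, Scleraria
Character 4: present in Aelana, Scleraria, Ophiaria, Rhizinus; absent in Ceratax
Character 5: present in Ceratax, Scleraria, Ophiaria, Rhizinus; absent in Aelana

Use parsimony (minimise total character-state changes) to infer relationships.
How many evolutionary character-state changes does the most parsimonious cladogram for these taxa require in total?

Character polarity is set by the outgroup: the derived state is whichever differs from the outgroup's state, so for Character 5 the derived state is 'absent', and for the remaining characters it is 'present'.
Character 1: derived state 'present' in Aelana and Rhizinus only — synapomorphy for {Aelana, Rhizinus}.
Character 2: derived state 'present' in Ophiaria only — an autapomorphy, so it tells us nothing about relationships among taxa.
Character 3: derived state 'present' in Aelana, Ophiaria, and Rhizinus only — synapomorphy for {Aelana, Ophiaria, Rhizinus}.
All ingroup taxa share the derived state 'present' for Character 4; it defines the ingroup but does not resolve relationships within it.
Character 5: derived state 'absent' in Aelana only — an autapomorphy, so it tells us nothing about relationships among taxa.
Most parsimonious ingroup topology: (((Aelana,Rhizinus),Ophiaria),Scleraria).
Changes per character on this tree: Character 1: 1; Character 2: 1; Character 3: 1; Character 4: 1; Character 5: 1.
Total = 5.

5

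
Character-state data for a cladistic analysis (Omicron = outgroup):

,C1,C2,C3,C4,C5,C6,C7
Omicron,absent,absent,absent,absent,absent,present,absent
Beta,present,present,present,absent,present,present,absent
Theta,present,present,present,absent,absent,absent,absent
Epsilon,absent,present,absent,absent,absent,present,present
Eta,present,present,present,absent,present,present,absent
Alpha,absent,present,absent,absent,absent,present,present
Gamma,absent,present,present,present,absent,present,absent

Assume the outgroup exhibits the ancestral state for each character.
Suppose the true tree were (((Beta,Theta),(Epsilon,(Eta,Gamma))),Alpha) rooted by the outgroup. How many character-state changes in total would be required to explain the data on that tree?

11

Map each character onto (((Beta,Theta),(Epsilon,(Eta,Gamma))),Alpha) (rooted by Omicron) and count the minimum state changes it requires (Fitch parsimony):
C1: 2; C2: 1; C3: 2; C4: 1; C5: 2; C6: 1; C7: 2.
Total tree length = 11.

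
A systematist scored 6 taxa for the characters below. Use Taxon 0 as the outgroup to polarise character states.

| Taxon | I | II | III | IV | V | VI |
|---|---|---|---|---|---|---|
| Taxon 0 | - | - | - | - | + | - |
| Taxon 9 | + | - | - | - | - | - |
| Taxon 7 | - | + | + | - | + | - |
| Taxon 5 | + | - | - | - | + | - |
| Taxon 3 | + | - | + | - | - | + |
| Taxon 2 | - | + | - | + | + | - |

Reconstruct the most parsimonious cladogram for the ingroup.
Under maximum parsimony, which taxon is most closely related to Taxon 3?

Character polarity is set by the outgroup: the derived state is whichever differs from the outgroup's state, so for V the derived state is '-', and for the remaining characters it is '+'.
Only Taxon 3, Taxon 5, and Taxon 9 show the derived state '+' for I, supporting them as a clade.
Only Taxon 2 and Taxon 7 show the derived state '+' for II, supporting them as a clade.
III groups Taxon 3 and Taxon 7, which is incompatible with the clades supported by the remaining characters; treating it as convergent (homoplasy) costs fewer steps than any alternative tree.
IV: derived state '+' in Taxon 2 only — an autapomorphy, so it tells us nothing about relationships among taxa.
Only Taxon 3 and Taxon 9 show the derived state '-' for V, supporting them as a clade.
VI: derived state '+' in Taxon 3 only — an autapomorphy, so it tells us nothing about relationships among taxa.
Most parsimonious ingroup topology: (((Taxon 9,Taxon 3),Taxon 5),(Taxon 7,Taxon 2)).
Taxon 3 and Taxon 9 form a cherry on this tree, so they are sister taxa.

Taxon 9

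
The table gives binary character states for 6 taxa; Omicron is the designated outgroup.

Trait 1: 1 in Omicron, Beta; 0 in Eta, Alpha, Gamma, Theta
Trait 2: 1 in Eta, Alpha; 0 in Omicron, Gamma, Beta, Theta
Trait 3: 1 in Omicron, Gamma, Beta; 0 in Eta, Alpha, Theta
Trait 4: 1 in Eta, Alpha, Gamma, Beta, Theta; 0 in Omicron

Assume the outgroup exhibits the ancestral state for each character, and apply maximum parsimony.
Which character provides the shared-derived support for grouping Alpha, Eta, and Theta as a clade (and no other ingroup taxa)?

Trait 3

Character polarity is set by the outgroup: the derived state is whichever differs from the outgroup's state, so for Trait 1, Trait 3 the derived state is '0', and for the remaining characters it is '1'.
Trait 1 (derived state '0') is shared by Alpha, Eta, Gamma, and Theta — a synapomorphy uniting that clade.
Trait 2: derived state '1' in Alpha and Eta only — synapomorphy for {Alpha, Eta}.
Trait 3 (derived state '0') is shared by Alpha, Eta, and Theta — a synapomorphy uniting that clade.
Trait 4 (derived state '1') is shared by all ingroup taxa — unites the whole ingroup.
Most parsimonious ingroup topology: ((((Eta,Alpha),Theta),Gamma),Beta).
The clade {Alpha, Eta, Theta} is supported by Trait 3: its derived state '0' occurs in exactly those taxa and in no other taxon (including the outgroup).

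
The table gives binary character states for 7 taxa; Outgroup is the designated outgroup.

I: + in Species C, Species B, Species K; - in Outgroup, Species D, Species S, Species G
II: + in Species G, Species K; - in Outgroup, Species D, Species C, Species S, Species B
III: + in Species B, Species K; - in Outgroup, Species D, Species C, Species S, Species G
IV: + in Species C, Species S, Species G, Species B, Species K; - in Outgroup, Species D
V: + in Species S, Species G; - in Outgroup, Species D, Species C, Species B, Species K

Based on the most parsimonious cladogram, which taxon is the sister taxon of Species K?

Species B

The outgroup has state '-' for every character, so '+' is the derived state throughout.
Only Species B, Species C, and Species K show the derived state '+' for I, supporting them as a clade.
II (state '+') occurs in Species G and Species K but conflicts with the nesting implied by the other characters — most parsimoniously interpreted as homoplasy.
Only Species B and Species K show the derived state '+' for III, supporting them as a clade.
IV (derived state '+') is shared by Species B, Species C, Species G, Species K, and Species S — a synapomorphy uniting that clade.
Only Species G and Species S show the derived state '+' for V, supporting them as a clade.
Most parsimonious ingroup topology: (Species D,((Species C,(Species B,Species K)),(Species S,Species G))).
Species K and Species B form a cherry on this tree, so they are sister taxa.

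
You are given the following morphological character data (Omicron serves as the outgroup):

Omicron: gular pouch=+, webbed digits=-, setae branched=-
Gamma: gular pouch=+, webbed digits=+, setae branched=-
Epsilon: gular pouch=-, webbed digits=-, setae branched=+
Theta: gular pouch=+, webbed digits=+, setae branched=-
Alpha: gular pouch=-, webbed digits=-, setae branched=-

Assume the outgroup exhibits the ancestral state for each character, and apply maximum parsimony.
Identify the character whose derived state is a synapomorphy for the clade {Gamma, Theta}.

webbed digits

Character polarity is set by the outgroup: the derived state is whichever differs from the outgroup's state, so for gular pouch the derived state is '-', and for the remaining characters it is '+'.
gular pouch (derived state '-') is shared by Alpha and Epsilon — a synapomorphy uniting that clade.
webbed digits: derived state '+' in Gamma and Theta only — synapomorphy for {Gamma, Theta}.
setae branched: derived state '+' in Epsilon only — an autapomorphy, so it tells us nothing about relationships among taxa.
Most parsimonious ingroup topology: ((Gamma,Theta),(Epsilon,Alpha)).
The clade {Gamma, Theta} is supported by webbed digits: its derived state '+' occurs in exactly those taxa and in no other taxon (including the outgroup).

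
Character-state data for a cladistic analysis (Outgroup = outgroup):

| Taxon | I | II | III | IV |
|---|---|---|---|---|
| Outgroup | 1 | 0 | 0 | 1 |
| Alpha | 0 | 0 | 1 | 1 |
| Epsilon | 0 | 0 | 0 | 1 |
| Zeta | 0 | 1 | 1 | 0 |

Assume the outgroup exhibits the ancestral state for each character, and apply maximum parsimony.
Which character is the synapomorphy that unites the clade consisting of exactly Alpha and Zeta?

III

Character polarity is set by the outgroup: the derived state is whichever differs from the outgroup's state, so for I, IV the derived state is '0', and for the remaining characters it is '1'.
All ingroup taxa share the derived state '0' for I; it defines the ingroup but does not resolve relationships within it.
II: derived state '1' in Zeta only — an autapomorphy, so it tells us nothing about relationships among taxa.
III: derived state '1' in Alpha and Zeta only — synapomorphy for {Alpha, Zeta}.
IV: derived state '0' in Zeta only — an autapomorphy, so it tells us nothing about relationships among taxa.
Most parsimonious ingroup topology: (Epsilon,(Alpha,Zeta)).
The clade {Alpha, Zeta} is supported by III: its derived state '1' occurs in exactly those taxa and in no other taxon (including the outgroup).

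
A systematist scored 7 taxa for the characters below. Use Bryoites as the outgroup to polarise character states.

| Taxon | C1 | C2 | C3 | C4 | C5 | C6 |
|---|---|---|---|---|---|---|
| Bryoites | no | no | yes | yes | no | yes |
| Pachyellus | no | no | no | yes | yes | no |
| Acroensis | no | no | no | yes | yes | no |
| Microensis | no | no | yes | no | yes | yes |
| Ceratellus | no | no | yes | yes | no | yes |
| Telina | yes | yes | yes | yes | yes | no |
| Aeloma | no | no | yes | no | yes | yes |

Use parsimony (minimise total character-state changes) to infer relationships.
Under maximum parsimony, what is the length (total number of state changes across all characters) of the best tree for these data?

Character polarity is set by the outgroup: the derived state is whichever differs from the outgroup's state, so for C3, C4, C6 the derived state is 'no', and for the remaining characters it is 'yes'.
C1: derived state 'yes' in Telina only — an autapomorphy, so it tells us nothing about relationships among taxa.
C2 (derived state 'yes') is unique to Telina (autapomorphy; uninformative for grouping).
C3: derived state 'no' in Acroensis and Pachyellus only — synapomorphy for {Acroensis, Pachyellus}.
Only Aeloma and Microensis show the derived state 'no' for C4, supporting them as a clade.
Only Acroensis, Aeloma, Microensis, Pachyellus, and Telina show the derived state 'yes' for C5, supporting them as a clade.
C6: derived state 'no' in Acroensis, Pachyellus, and Telina only — synapomorphy for {Acroensis, Pachyellus, Telina}.
Most parsimonious ingroup topology: ((((Pachyellus,Acroensis),Telina),(Microensis,Aeloma)),Ceratellus).
Changes per character on this tree: C1: 1; C2: 1; C3: 1; C4: 1; C5: 1; C6: 1.
Total = 6.

6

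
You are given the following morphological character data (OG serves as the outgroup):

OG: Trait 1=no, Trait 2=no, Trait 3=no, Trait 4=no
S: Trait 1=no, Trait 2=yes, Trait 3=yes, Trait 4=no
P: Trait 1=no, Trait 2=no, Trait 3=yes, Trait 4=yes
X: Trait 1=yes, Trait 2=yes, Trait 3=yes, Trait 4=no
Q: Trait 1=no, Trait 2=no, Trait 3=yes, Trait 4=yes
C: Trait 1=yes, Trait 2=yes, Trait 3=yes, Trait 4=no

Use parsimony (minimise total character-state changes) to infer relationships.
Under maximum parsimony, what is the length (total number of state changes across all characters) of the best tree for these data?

The outgroup has state 'no' for every character, so 'yes' is the derived state throughout.
Only C and X show the derived state 'yes' for Trait 1, supporting them as a clade.
Trait 2 (derived state 'yes') is shared by C, S, and X — a synapomorphy uniting that clade.
All ingroup taxa share the derived state 'yes' for Trait 3; it defines the ingroup but does not resolve relationships within it.
Trait 4: derived state 'yes' in P and Q only — synapomorphy for {P, Q}.
Most parsimonious ingroup topology: ((S,(X,C)),(P,Q)).
Changes per character on this tree: Trait 1: 1; Trait 2: 1; Trait 3: 1; Trait 4: 1.
Total = 4.

4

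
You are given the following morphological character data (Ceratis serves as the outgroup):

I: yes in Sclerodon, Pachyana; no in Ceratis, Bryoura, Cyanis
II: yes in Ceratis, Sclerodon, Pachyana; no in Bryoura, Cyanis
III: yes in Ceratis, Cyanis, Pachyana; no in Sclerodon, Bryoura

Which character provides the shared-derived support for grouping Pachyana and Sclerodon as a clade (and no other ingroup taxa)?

I

Character polarity is set by the outgroup: the derived state is whichever differs from the outgroup's state, so for II, III the derived state is 'no', and for the remaining characters it is 'yes'.
Only Pachyana and Sclerodon show the derived state 'yes' for I, supporting them as a clade.
II: derived state 'no' in Bryoura and Cyanis only — synapomorphy for {Bryoura, Cyanis}.
III groups Bryoura and Sclerodon, which is incompatible with the clades supported by the remaining characters; treating it as convergent (homoplasy) costs fewer steps than any alternative tree.
Most parsimonious ingroup topology: ((Sclerodon,Pachyana),(Bryoura,Cyanis)).
The clade {Pachyana, Sclerodon} is supported by I: its derived state 'yes' occurs in exactly those taxa and in no other taxon (including the outgroup).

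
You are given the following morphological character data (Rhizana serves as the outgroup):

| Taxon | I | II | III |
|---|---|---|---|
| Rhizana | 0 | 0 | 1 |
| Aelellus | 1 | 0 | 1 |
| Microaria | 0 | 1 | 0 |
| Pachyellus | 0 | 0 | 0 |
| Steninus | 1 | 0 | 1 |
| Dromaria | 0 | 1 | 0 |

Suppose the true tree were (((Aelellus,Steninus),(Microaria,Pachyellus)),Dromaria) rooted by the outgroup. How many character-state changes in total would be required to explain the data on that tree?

5

Map each character onto (((Aelellus,Steninus),(Microaria,Pachyellus)),Dromaria) (rooted by Rhizana) and count the minimum state changes it requires (Fitch parsimony):
I: 1; II: 2; III: 2.
Total tree length = 5.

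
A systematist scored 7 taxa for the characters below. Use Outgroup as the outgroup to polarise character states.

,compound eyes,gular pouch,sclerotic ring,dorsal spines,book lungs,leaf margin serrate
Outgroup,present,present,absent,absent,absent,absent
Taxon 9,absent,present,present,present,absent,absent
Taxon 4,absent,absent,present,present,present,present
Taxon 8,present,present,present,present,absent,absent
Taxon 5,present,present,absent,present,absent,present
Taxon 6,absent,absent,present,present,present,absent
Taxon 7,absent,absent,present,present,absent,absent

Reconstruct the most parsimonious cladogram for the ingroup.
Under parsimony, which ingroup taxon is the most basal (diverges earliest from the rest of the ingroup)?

Character polarity is set by the outgroup: the derived state is whichever differs from the outgroup's state, so for compound eyes, gular pouch the derived state is 'absent', and for the remaining characters it is 'present'.
compound eyes: derived state 'absent' in Taxon 4, Taxon 6, Taxon 7, and Taxon 9 only — synapomorphy for {Taxon 4, Taxon 6, Taxon 7, Taxon 9}.
gular pouch (derived state 'absent') is shared by Taxon 4, Taxon 6, and Taxon 7 — a synapomorphy uniting that clade.
sclerotic ring: derived state 'present' in Taxon 4, Taxon 6, Taxon 7, Taxon 8, and Taxon 9 only — synapomorphy for {Taxon 4, Taxon 6, Taxon 7, Taxon 8, Taxon 9}.
All ingroup taxa share the derived state 'present' for dorsal spines; it defines the ingroup but does not resolve relationships within it.
Only Taxon 4 and Taxon 6 show the derived state 'present' for book lungs, supporting them as a clade.
leaf margin serrate groups Taxon 4 and Taxon 5, which is incompatible with the clades supported by the remaining characters; treating it as convergent (homoplasy) costs fewer steps than any alternative tree.
Most parsimonious ingroup topology: (((Taxon 9,((Taxon 4,Taxon 6),Taxon 7)),Taxon 8),Taxon 5).
Taxon 5 is sister to the clade containing all other ingroup taxa, so it is the earliest-diverging (most basal) ingroup lineage.

Taxon 5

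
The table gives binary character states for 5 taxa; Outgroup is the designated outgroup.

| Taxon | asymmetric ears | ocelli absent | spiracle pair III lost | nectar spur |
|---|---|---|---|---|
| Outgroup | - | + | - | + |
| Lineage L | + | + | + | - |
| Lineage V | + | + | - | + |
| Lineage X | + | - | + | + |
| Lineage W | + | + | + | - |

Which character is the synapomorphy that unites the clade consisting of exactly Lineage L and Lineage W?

nectar spur

Character polarity is set by the outgroup: the derived state is whichever differs from the outgroup's state, so for ocelli absent, nectar spur the derived state is '-', and for the remaining characters it is '+'.
asymmetric ears (derived state '+') is shared by all ingroup taxa — unites the whole ingroup.
ocelli absent: derived state '-' in Lineage X only — an autapomorphy, so it tells us nothing about relationships among taxa.
spiracle pair III lost (derived state '+') is shared by Lineage L, Lineage W, and Lineage X — a synapomorphy uniting that clade.
Only Lineage L and Lineage W show the derived state '-' for nectar spur, supporting them as a clade.
Most parsimonious ingroup topology: (((Lineage L,Lineage W),Lineage X),Lineage V).
The clade {Lineage L, Lineage W} is supported by nectar spur: its derived state '-' occurs in exactly those taxa and in no other taxon (including the outgroup).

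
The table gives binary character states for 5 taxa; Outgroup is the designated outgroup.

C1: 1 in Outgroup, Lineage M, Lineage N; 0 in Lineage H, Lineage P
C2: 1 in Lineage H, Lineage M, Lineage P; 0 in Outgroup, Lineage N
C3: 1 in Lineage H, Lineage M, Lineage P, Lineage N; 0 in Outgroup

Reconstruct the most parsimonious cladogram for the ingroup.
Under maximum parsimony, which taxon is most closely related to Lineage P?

Character polarity is set by the outgroup: the derived state is whichever differs from the outgroup's state, so for C1 the derived state is '0', and for the remaining characters it is '1'.
C1: derived state '0' in Lineage H and Lineage P only — synapomorphy for {Lineage H, Lineage P}.
C2 (derived state '1') is shared by Lineage H, Lineage M, and Lineage P — a synapomorphy uniting that clade.
All ingroup taxa share the derived state '1' for C3; it defines the ingroup but does not resolve relationships within it.
Most parsimonious ingroup topology: (((Lineage H,Lineage P),Lineage M),Lineage N).
Lineage P and Lineage H form a cherry on this tree, so they are sister taxa.

Lineage H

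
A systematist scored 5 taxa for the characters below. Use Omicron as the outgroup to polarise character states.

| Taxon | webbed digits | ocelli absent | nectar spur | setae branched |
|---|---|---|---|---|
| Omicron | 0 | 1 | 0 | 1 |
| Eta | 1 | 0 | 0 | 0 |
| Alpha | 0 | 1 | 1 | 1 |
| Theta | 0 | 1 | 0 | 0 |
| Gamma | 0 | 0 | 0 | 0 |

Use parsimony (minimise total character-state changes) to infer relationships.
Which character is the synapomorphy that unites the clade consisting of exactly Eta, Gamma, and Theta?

setae branched

Character polarity is set by the outgroup: the derived state is whichever differs from the outgroup's state, so for ocelli absent, setae branched the derived state is '0', and for the remaining characters it is '1'.
webbed digits (derived state '1') is unique to Eta (autapomorphy; uninformative for grouping).
ocelli absent: derived state '0' in Eta and Gamma only — synapomorphy for {Eta, Gamma}.
nectar spur (derived state '1') is unique to Alpha (autapomorphy; uninformative for grouping).
setae branched (derived state '0') is shared by Eta, Gamma, and Theta — a synapomorphy uniting that clade.
Most parsimonious ingroup topology: (((Eta,Gamma),Theta),Alpha).
The clade {Eta, Gamma, Theta} is supported by setae branched: its derived state '0' occurs in exactly those taxa and in no other taxon (including the outgroup).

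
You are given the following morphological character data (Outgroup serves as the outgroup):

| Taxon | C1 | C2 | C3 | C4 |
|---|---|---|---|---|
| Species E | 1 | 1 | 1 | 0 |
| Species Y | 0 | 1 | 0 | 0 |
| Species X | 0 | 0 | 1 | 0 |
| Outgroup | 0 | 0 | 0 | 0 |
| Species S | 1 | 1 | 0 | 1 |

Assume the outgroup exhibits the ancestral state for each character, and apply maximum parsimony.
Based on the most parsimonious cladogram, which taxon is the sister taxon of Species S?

Species E

The outgroup has state '0' for every character, so '1' is the derived state throughout.
C1 (derived state '1') is shared by Species E and Species S — a synapomorphy uniting that clade.
C2: derived state '1' in Species E, Species S, and Species Y only — synapomorphy for {Species E, Species S, Species Y}.
C3 (state '1') occurs in Species E and Species X but conflicts with the nesting implied by the other characters — most parsimoniously interpreted as homoplasy.
C4 (derived state '1') is unique to Species S (autapomorphy; uninformative for grouping).
Most parsimonious ingroup topology: ((Species Y,(Species S,Species E)),Species X).
Species S and Species E form a cherry on this tree, so they are sister taxa.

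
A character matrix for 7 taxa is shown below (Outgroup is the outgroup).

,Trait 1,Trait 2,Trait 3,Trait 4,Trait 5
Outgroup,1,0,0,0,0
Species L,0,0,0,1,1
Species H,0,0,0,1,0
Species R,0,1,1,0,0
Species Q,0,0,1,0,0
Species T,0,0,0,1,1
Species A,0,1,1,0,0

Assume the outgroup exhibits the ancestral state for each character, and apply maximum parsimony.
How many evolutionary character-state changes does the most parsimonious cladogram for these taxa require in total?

Character polarity is set by the outgroup: the derived state is whichever differs from the outgroup's state, so for Trait 1 the derived state is '0', and for the remaining characters it is '1'.
All ingroup taxa share the derived state '0' for Trait 1; it defines the ingroup but does not resolve relationships within it.
Trait 2 (derived state '1') is shared by Species A and Species R — a synapomorphy uniting that clade.
Trait 3 (derived state '1') is shared by Species A, Species Q, and Species R — a synapomorphy uniting that clade.
Trait 4 (derived state '1') is shared by Species H, Species L, and Species T — a synapomorphy uniting that clade.
Trait 5 (derived state '1') is shared by Species L and Species T — a synapomorphy uniting that clade.
Most parsimonious ingroup topology: (((Species L,Species T),Species H),((Species R,Species A),Species Q)).
Changes per character on this tree: Trait 1: 1; Trait 2: 1; Trait 3: 1; Trait 4: 1; Trait 5: 1.
Total = 5.

5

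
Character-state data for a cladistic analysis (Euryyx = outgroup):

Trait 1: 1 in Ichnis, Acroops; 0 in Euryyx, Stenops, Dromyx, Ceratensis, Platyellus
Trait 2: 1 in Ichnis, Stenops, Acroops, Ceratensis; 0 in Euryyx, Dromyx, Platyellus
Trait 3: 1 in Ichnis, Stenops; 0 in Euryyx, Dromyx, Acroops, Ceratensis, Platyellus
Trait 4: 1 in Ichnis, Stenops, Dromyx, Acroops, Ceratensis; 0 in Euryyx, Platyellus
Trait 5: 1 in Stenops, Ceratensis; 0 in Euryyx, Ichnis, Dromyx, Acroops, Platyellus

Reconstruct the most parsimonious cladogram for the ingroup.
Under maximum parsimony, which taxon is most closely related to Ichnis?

Acroops

The outgroup has state '0' for every character, so '1' is the derived state throughout.
Trait 1 (derived state '1') is shared by Acroops and Ichnis — a synapomorphy uniting that clade.
Trait 2 (derived state '1') is shared by Acroops, Ceratensis, Ichnis, and Stenops — a synapomorphy uniting that clade.
Trait 3 (state '1') occurs in Ichnis and Stenops but conflicts with the nesting implied by the other characters — most parsimoniously interpreted as homoplasy.
Only Acroops, Ceratensis, Dromyx, Ichnis, and Stenops show the derived state '1' for Trait 4, supporting them as a clade.
Trait 5: derived state '1' in Ceratensis and Stenops only — synapomorphy for {Ceratensis, Stenops}.
Most parsimonious ingroup topology: ((((Ichnis,Acroops),(Stenops,Ceratensis)),Dromyx),Platyellus).
Ichnis and Acroops form a cherry on this tree, so they are sister taxa.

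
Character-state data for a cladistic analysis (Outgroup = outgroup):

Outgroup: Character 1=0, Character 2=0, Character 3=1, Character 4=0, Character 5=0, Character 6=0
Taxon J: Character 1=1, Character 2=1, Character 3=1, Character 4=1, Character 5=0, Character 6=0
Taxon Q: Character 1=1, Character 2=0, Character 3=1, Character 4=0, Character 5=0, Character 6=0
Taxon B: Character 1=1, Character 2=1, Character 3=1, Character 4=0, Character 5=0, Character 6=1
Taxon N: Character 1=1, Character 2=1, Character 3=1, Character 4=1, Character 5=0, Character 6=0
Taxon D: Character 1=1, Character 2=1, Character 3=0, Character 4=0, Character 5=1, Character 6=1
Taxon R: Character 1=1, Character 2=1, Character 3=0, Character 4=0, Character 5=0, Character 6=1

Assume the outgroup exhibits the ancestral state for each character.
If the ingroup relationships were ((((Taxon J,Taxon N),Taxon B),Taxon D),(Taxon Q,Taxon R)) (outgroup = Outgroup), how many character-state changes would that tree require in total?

10

Map each character onto ((((Taxon J,Taxon N),Taxon B),Taxon D),(Taxon Q,Taxon R)) (rooted by Outgroup) and count the minimum state changes it requires (Fitch parsimony):
Character 1: 1; Character 2: 2; Character 3: 2; Character 4: 1; Character 5: 1; Character 6: 3.
Total tree length = 10.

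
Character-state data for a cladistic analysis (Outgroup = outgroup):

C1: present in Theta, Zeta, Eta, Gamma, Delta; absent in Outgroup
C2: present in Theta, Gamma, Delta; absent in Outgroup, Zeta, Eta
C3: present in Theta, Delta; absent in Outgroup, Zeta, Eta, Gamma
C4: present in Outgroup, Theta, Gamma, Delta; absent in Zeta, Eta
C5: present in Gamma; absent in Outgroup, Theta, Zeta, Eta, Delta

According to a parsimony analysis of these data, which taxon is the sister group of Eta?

Zeta

Character polarity is set by the outgroup: the derived state is whichever differs from the outgroup's state, so for C4 the derived state is 'absent', and for the remaining characters it is 'present'.
C1 (derived state 'present') is shared by all ingroup taxa — unites the whole ingroup.
C2: derived state 'present' in Delta, Gamma, and Theta only — synapomorphy for {Delta, Gamma, Theta}.
C3 (derived state 'present') is shared by Delta and Theta — a synapomorphy uniting that clade.
C4: derived state 'absent' in Eta and Zeta only — synapomorphy for {Eta, Zeta}.
C5: derived state 'present' in Gamma only — an autapomorphy, so it tells us nothing about relationships among taxa.
Most parsimonious ingroup topology: ((Gamma,(Theta,Delta)),(Eta,Zeta)).
Eta and Zeta form a cherry on this tree, so they are sister taxa.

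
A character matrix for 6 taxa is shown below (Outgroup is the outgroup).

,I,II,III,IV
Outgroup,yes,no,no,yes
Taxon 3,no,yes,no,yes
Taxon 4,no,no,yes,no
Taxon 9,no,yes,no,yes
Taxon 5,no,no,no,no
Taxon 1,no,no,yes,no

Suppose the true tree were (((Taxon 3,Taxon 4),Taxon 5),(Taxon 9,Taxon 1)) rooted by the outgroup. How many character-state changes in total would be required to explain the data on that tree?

Map each character onto (((Taxon 3,Taxon 4),Taxon 5),(Taxon 9,Taxon 1)) (rooted by Outgroup) and count the minimum state changes it requires (Fitch parsimony):
I: 1; II: 2; III: 2; IV: 3.
Total tree length = 8.

8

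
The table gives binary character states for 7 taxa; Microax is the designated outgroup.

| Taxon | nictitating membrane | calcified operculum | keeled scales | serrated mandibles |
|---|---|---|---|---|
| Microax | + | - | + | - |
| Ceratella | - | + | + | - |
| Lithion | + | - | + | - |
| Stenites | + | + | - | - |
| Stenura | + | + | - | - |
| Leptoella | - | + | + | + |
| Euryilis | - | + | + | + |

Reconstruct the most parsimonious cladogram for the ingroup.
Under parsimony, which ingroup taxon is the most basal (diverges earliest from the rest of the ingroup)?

Character polarity is set by the outgroup: the derived state is whichever differs from the outgroup's state, so for nictitating membrane, keeled scales the derived state is '-', and for the remaining characters it is '+'.
Only Ceratella, Euryilis, and Leptoella show the derived state '-' for nictitating membrane, supporting them as a clade.
calcified operculum (derived state '+') is shared by Ceratella, Euryilis, Leptoella, Stenites, and Stenura — a synapomorphy uniting that clade.
Only Stenites and Stenura show the derived state '-' for keeled scales, supporting them as a clade.
Only Euryilis and Leptoella show the derived state '+' for serrated mandibles, supporting them as a clade.
Most parsimonious ingroup topology: (((Ceratella,(Leptoella,Euryilis)),(Stenites,Stenura)),Lithion).
Lithion is sister to the clade containing all other ingroup taxa, so it is the earliest-diverging (most basal) ingroup lineage.

Lithion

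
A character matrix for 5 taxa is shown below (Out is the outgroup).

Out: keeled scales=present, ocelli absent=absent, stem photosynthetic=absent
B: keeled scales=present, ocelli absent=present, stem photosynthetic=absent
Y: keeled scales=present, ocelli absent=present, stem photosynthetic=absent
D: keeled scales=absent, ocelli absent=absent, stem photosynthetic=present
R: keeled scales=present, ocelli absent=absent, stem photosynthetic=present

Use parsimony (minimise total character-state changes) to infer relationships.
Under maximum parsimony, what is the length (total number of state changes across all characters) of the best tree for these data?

Character polarity is set by the outgroup: the derived state is whichever differs from the outgroup's state, so for keeled scales the derived state is 'absent', and for the remaining characters it is 'present'.
keeled scales: derived state 'absent' in D only — an autapomorphy, so it tells us nothing about relationships among taxa.
ocelli absent: derived state 'present' in B and Y only — synapomorphy for {B, Y}.
stem photosynthetic (derived state 'present') is shared by D and R — a synapomorphy uniting that clade.
Most parsimonious ingroup topology: ((B,Y),(D,R)).
Changes per character on this tree: keeled scales: 1; ocelli absent: 1; stem photosynthetic: 1.
Total = 3.

3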